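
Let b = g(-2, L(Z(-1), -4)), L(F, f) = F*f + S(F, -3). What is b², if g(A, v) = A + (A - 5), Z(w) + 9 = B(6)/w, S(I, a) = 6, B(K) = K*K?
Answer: 81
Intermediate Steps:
B(K) = K²
Z(w) = -9 + 36/w (Z(w) = -9 + 6²/w = -9 + 36/w)
L(F, f) = 6 + F*f (L(F, f) = F*f + 6 = 6 + F*f)
g(A, v) = -5 + 2*A (g(A, v) = A + (-5 + A) = -5 + 2*A)
b = -9 (b = -5 + 2*(-2) = -5 - 4 = -9)
b² = (-9)² = 81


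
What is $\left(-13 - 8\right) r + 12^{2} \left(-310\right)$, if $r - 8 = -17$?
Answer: $-44451$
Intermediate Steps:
$r = -9$ ($r = 8 - 17 = -9$)
$\left(-13 - 8\right) r + 12^{2} \left(-310\right) = \left(-13 - 8\right) \left(-9\right) + 12^{2} \left(-310\right) = \left(-21\right) \left(-9\right) + 144 \left(-310\right) = 189 - 44640 = -44451$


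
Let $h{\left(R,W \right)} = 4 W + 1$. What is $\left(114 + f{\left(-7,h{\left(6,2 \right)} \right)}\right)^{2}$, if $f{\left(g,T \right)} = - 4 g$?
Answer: $20164$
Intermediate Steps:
$h{\left(R,W \right)} = 1 + 4 W$
$\left(114 + f{\left(-7,h{\left(6,2 \right)} \right)}\right)^{2} = \left(114 - -28\right)^{2} = \left(114 + 28\right)^{2} = 142^{2} = 20164$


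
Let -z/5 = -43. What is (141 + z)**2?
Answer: 126736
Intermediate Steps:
z = 215 (z = -5*(-43) = 215)
(141 + z)**2 = (141 + 215)**2 = 356**2 = 126736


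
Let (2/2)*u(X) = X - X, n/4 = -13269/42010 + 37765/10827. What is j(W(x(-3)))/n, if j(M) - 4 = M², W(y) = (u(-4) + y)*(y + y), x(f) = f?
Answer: 37297066140/1442844187 ≈ 25.850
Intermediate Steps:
n = 2885688374/227421135 (n = 4*(-13269/42010 + 37765/10827) = 4*(1442844187/454842270) = 2885688374/227421135 ≈ 12.689)
u(X) = 0 (u(X) = X - X = 0)
W(y) = 2*y² (W(y) = (0 + y)*(y + y) = y*(2*y) = 2*y²)
j(M) = 4 + M²
j(W(x(-3)))/n = (4 + (2*(-3)²)²)/(2885688374/227421135) = (4 + (2*9)²)*(227421135/2885688374) = (4 + 18²)*(227421135/2885688374) = (4 + 324)*(227421135/2885688374) = 328*(227421135/2885688374) = 37297066140/1442844187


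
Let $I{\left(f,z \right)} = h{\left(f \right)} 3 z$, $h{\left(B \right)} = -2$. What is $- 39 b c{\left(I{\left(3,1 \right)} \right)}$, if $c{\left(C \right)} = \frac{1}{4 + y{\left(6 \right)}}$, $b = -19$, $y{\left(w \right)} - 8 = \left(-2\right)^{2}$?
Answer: $\frac{741}{16} \approx 46.313$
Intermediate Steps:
$y{\left(w \right)} = 12$ ($y{\left(w \right)} = 8 + \left(-2\right)^{2} = 8 + 4 = 12$)
$I{\left(f,z \right)} = - 6 z$ ($I{\left(f,z \right)} = \left(-2\right) 3 z = - 6 z$)
$c{\left(C \right)} = \frac{1}{16}$ ($c{\left(C \right)} = \frac{1}{4 + 12} = \frac{1}{16}$)
$- 39 b c{\left(I{\left(3,1 \right)} \right)} = \left(-39\right) \left(-19\right) \frac{1}{16} = 741 \cdot \frac{1}{16} = \frac{741}{16}$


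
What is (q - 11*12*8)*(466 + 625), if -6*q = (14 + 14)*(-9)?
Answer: -1106274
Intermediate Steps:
q = 42 (q = -(14 + 14)*(-9)/6 = -14*(-9)/3 = -⅙*(-252) = 42)
(q - 11*12*8)*(466 + 625) = (42 - 11*12*8)*(466 + 625) = (42 - 132*8)*1091 = (42 - 1056)*1091 = -1014*1091 = -1106274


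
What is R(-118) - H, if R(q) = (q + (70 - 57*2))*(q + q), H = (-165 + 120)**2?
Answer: 36207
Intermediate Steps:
H = 2025 (H = (-45)**2 = 2025)
R(q) = 2*q*(-44 + q) (R(q) = (q + (70 - 1*114))*(2*q) = (q + (70 - 114))*(2*q) = (q - 44)*(2*q) = (-44 + q)*(2*q) = 2*q*(-44 + q))
R(-118) - H = 2*(-118)*(-44 - 118) - 1*2025 = 2*(-118)*(-162) - 2025 = 38232 - 2025 = 36207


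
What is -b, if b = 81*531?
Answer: -43011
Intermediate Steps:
b = 43011
-b = -1*43011 = -43011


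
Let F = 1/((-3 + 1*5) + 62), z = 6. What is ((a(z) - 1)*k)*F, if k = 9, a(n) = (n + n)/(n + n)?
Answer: 0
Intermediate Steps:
a(n) = 1 (a(n) = (2*n)/((2*n)) = (2*n)*(1/(2*n)) = 1)
F = 1/64 (F = 1/((-3 + 5) + 62) = 1/(2 + 62) = 1/64 ≈ 0.015625)
((a(z) - 1)*k)*F = ((1 - 1)*9)*(1/64) = (0*9)*(1/64) = 0*(1/64) = 0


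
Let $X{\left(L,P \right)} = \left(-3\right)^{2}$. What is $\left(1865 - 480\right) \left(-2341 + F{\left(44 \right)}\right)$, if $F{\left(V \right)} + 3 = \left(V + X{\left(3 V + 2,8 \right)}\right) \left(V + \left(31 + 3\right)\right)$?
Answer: $2479150$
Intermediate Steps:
$X{\left(L,P \right)} = 9$
$F{\left(V \right)} = -3 + \left(9 + V\right) \left(34 + V\right)$ ($F{\left(V \right)} = -3 + \left(V + 9\right) \left(V + \left(31 + 3\right)\right) = -3 + \left(9 + V\right) \left(V + 34\right) = -3 + \left(9 + V\right) \left(34 + V\right)$)
$\left(1865 - 480\right) \left(-2341 + F{\left(44 \right)}\right) = \left(1865 - 480\right) \left(-2341 + \left(303 + 44^{2} + 43 \cdot 44\right)\right) = 1385 \left(-2341 + \left(303 + 1936 + 1892\right)\right) = 1385 \left(-2341 + 4131\right) = 1385 \cdot 1790 = 2479150$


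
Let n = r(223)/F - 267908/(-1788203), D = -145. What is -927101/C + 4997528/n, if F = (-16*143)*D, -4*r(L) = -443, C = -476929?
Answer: 5656005525432786150443589/169937818087529321 ≈ 3.3283e+7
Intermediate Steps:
r(L) = 443/4 (r(L) = -¼*(-443) = 443/4)
F = 331760 (F = -16*143*(-145) = -2288*(-145) = 331760)
n = 356316806249/2373016909120 (n = (443/4)/331760 - 267908/(-1788203) = (443/4)*(1/331760) - 267908*(-1/1788203) = 443/1327040 + 267908/1788203 = 356316806249/2373016909120 ≈ 0.15015)
-927101/C + 4997528/n = -927101/(-476929) + 4997528/(356316806249/2373016909120) = -927101*(-1/476929) + 4997528*(2373016909120/356316806249) = 927101/476929 + 11859218447800655360/356316806249 = 5656005525432786150443589/169937818087529321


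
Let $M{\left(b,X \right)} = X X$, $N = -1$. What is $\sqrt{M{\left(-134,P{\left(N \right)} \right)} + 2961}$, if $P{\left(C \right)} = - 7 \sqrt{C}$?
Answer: $4 \sqrt{182} \approx 53.963$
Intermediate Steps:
$M{\left(b,X \right)} = X^{2}$
$\sqrt{M{\left(-134,P{\left(N \right)} \right)} + 2961} = \sqrt{\left(- 7 \sqrt{-1}\right)^{2} + 2961} = \sqrt{\left(- 7 i\right)^{2} + 2961} = \sqrt{-49 + 2961} = \sqrt{2912} = 4 \sqrt{182}$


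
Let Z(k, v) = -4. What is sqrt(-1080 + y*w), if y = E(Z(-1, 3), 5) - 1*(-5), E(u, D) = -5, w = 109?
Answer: 6*I*sqrt(30) ≈ 32.863*I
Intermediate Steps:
y = 0 (y = -5 - 1*(-5) = -5 + 5 = 0)
sqrt(-1080 + y*w) = sqrt(-1080 + 0*109) = sqrt(-1080 + 0) = sqrt(-1080) = 6*I*sqrt(30)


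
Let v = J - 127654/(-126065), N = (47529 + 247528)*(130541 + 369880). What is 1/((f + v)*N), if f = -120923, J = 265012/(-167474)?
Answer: -10556304905/188479592499536072620733379 ≈ -5.6008e-17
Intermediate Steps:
J = -132506/83737 (J = 265012*(-1/167474) = -132506/83737 ≈ -1.5824)
N = 147652718997 (N = 295057*500421 = 147652718997)
v = -6015005892/10556304905 (v = -132506/83737 - 127654/(-126065) = -132506/83737 - 127654*(-1/126065) = -132506/83737 + 127654/126065 = -6015005892/10556304905 ≈ -0.56980)
1/((f + v)*N) = 1/(-120923 - 6015005892/10556304905*147652718997) = (1/147652718997)/(-1276506073033207/10556304905) = -10556304905/1276506073033207*1/147652718997 = -10556304905/188479592499536072620733379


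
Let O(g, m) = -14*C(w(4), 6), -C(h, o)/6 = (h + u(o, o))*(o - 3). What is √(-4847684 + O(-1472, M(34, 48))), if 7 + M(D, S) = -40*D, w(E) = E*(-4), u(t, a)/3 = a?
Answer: 2*I*√1211795 ≈ 2201.6*I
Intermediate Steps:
u(t, a) = 3*a
w(E) = -4*E
M(D, S) = -7 - 40*D
C(h, o) = -6*(-3 + o)*(h + 3*o) (C(h, o) = -6*(h + 3*o)*(o - 3) = -6*(h + 3*o)*(-3 + o) = -6*(-3 + o)*(h + 3*o))
O(g, m) = 504 (O(g, m) = -14*(-18*6² + 18*(-4*4) + 54*6 - 6*(-4*4)*6) = -14*(-18*36 + 18*(-16) + 324 - 6*(-16)*6) = -14*(-648 - 288 + 324 + 576) = -14*(-36) = 504)
√(-4847684 + O(-1472, M(34, 48))) = √(-4847684 + 504) = √(-4847180) = 2*I*√1211795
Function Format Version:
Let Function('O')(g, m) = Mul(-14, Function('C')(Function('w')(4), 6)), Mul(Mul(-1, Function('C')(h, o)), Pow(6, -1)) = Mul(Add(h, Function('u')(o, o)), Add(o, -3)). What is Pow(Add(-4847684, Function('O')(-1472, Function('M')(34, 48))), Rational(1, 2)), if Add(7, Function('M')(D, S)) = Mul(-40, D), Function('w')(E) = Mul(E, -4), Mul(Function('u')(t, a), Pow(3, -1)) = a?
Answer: Mul(2, I, Pow(1211795, Rational(1, 2))) ≈ Mul(2201.6, I)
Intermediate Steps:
Function('u')(t, a) = Mul(3, a)
Function('w')(E) = Mul(-4, E)
Function('M')(D, S) = Add(-7, Mul(-40, D))
Function('C')(h, o) = Mul(-6, Add(-3, o), Add(h, Mul(3, o))) (Function('C')(h, o) = Mul(-6, Mul(Add(h, Mul(3, o)), Add(o, -3))) = Mul(-6, Mul(Add(h, Mul(3, o)), Add(-3, o))) = Mul(-6, Mul(Add(-3, o), Add(h, Mul(3, o)))) = Mul(-6, Add(-3, o), Add(h, Mul(3, o))))
Function('O')(g, m) = 504 (Function('O')(g, m) = Mul(-14, Add(Mul(-18, Pow(6, 2)), Mul(18, Mul(-4, 4)), Mul(54, 6), Mul(-6, Mul(-4, 4), 6))) = Mul(-14, Add(Mul(-18, 36), Mul(18, -16), 324, Mul(-6, -16, 6))) = Mul(-14, Add(-648, -288, 324, 576)) = Mul(-14, -36) = 504)
Pow(Add(-4847684, Function('O')(-1472, Function('M')(34, 48))), Rational(1, 2)) = Pow(Add(-4847684, 504), Rational(1, 2)) = Pow(-4847180, Rational(1, 2)) = Mul(2, I, Pow(1211795, Rational(1, 2)))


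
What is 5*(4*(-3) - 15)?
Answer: -135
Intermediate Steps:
5*(4*(-3) - 15) = 5*(-12 - 15) = 5*(-27) = -135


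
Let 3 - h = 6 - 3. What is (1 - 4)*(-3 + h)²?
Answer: -27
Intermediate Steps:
h = 0 (h = 3 - (6 - 3) = 3 - 1*3 = 3 - 3 = 0)
(1 - 4)*(-3 + h)² = (1 - 4)*(-3 + 0)² = -3*(-3)² = -3*9 = -27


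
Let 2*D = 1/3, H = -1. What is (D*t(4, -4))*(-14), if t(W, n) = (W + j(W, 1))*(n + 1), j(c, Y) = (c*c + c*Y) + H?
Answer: 161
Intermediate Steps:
D = ⅙ (D = (½)/3 = (½)*(⅓) = ⅙ ≈ 0.16667)
j(c, Y) = -1 + c² + Y*c (j(c, Y) = (c*c + c*Y) - 1 = (c² + Y*c) - 1 = -1 + c² + Y*c)
t(W, n) = (1 + n)*(-1 + W² + 2*W) (t(W, n) = (W + (-1 + W² + 1*W))*(n + 1) = (W + (-1 + W² + W))*(1 + n) = (W + (-1 + W + W²))*(1 + n) = (-1 + W² + 2*W)*(1 + n) = (1 + n)*(-1 + W² + 2*W))
(D*t(4, -4))*(-14) = ((-1 + 4² + 2*4 + 4*(-4) - 4*(-1 + 4 + 4²))/6)*(-14) = ((-1 + 16 + 8 - 16 - 4*(-1 + 4 + 16))/6)*(-14) = ((-1 + 16 + 8 - 16 - 4*19)/6)*(-14) = ((-1 + 16 + 8 - 16 - 76)/6)*(-14) = ((⅙)*(-69))*(-14) = -23/2*(-14) = 161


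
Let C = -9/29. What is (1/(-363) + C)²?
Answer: 10863616/110817729 ≈ 0.098031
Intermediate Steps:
C = -9/29 (C = -9*1/29 = -9/29 ≈ -0.31034)
(1/(-363) + C)² = (1/(-363) - 9/29)² = (-1/363 - 9/29)² = (-3296/10527)² = 10863616/110817729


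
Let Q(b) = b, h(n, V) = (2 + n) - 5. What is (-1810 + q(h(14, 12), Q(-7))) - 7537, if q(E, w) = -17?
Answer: -9364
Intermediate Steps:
h(n, V) = -3 + n
(-1810 + q(h(14, 12), Q(-7))) - 7537 = (-1810 - 17) - 7537 = -1827 - 7537 = -9364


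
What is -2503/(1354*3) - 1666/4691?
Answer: -18508865/19054842 ≈ -0.97135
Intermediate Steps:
-2503/(1354*3) - 1666/4691 = -2503/4062 - 1666*1/4691 = -2503*1/4062 - 1666/4691 = -2503/4062 - 1666/4691 = -18508865/19054842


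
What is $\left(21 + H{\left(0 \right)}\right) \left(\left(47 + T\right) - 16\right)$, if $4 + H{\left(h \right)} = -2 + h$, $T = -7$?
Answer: $360$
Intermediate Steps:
$H{\left(h \right)} = -6 + h$ ($H{\left(h \right)} = -4 + \left(-2 + h\right) = -6 + h$)
$\left(21 + H{\left(0 \right)}\right) \left(\left(47 + T\right) - 16\right) = \left(21 + \left(-6 + 0\right)\right) \left(\left(47 - 7\right) - 16\right) = \left(21 - 6\right) \left(40 - 16\right) = 15 \cdot 24 = 360$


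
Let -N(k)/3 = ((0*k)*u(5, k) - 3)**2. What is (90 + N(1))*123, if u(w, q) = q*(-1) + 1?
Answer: 7749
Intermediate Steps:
u(w, q) = 1 - q (u(w, q) = -q + 1 = 1 - q)
N(k) = -27 (N(k) = -3*((0*k)*(1 - k) - 3)**2 = -3*(0*(1 - k) - 3)**2 = -3*(0 - 3)**2 = -3*(-3)**2 = -3*9 = -27)
(90 + N(1))*123 = (90 - 27)*123 = 63*123 = 7749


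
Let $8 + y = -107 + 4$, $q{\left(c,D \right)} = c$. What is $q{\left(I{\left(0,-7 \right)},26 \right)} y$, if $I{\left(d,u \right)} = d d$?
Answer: $0$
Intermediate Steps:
$I{\left(d,u \right)} = d^{2}$
$y = -111$ ($y = -8 + \left(-107 + 4\right) = -8 - 103 = -111$)
$q{\left(I{\left(0,-7 \right)},26 \right)} y = 0^{2} \left(-111\right) = 0 \left(-111\right) = 0$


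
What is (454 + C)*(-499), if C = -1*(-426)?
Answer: -439120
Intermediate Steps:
C = 426
(454 + C)*(-499) = (454 + 426)*(-499) = 880*(-499) = -439120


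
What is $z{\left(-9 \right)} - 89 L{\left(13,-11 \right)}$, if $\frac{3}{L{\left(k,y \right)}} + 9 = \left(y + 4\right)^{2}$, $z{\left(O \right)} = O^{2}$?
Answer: $\frac{2973}{40} \approx 74.325$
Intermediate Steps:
$L{\left(k,y \right)} = \frac{3}{-9 + \left(4 + y\right)^{2}}$ ($L{\left(k,y \right)} = \frac{3}{-9 + \left(y + 4\right)^{2}} = \frac{3}{-9 + \left(4 + y\right)^{2}}$)
$z{\left(-9 \right)} - 89 L{\left(13,-11 \right)} = \left(-9\right)^{2} - 89 \frac{3}{-9 + \left(4 - 11\right)^{2}} = 81 - 89 \frac{3}{-9 + \left(-7\right)^{2}} = 81 - 89 \frac{3}{-9 + 49} = 81 - 89 \cdot \frac{3}{40} = 81 - 89 \cdot 3 \cdot \frac{1}{40} = 81 - \frac{267}{40} = \frac{2973}{40}$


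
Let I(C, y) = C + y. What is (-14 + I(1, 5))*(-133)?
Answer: 1064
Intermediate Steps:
(-14 + I(1, 5))*(-133) = (-14 + (1 + 5))*(-133) = (-14 + 6)*(-133) = -8*(-133) = 1064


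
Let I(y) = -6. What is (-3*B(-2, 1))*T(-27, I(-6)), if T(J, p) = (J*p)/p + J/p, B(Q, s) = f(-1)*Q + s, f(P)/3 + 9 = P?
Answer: 8235/2 ≈ 4117.5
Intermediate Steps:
f(P) = -27 + 3*P
B(Q, s) = s - 30*Q (B(Q, s) = (-27 + 3*(-1))*Q + s = (-27 - 3)*Q + s = -30*Q + s = s - 30*Q)
T(J, p) = J + J/p
(-3*B(-2, 1))*T(-27, I(-6)) = (-3*(1 - 30*(-2)))*(-27 - 27/(-6)) = (-3*(1 + 60))*(-27 - 27*(-⅙)) = (-3*61)*(-27 + 9/2) = -183*(-45/2) = 8235/2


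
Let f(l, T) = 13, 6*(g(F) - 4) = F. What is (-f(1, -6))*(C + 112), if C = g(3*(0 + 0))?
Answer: -1508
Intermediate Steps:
g(F) = 4 + F/6
C = 4 (C = 4 + (3*(0 + 0))/6 = 4 + (3*0)/6 = 4 + (⅙)*0 = 4 + 0 = 4)
(-f(1, -6))*(C + 112) = (-1*13)*(4 + 112) = -13*116 = -1508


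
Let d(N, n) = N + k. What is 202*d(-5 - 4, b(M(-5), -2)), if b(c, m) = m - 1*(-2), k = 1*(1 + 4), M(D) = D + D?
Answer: -808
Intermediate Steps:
M(D) = 2*D
k = 5 (k = 1*5 = 5)
b(c, m) = 2 + m (b(c, m) = m + 2 = 2 + m)
d(N, n) = 5 + N (d(N, n) = N + 5 = 5 + N)
202*d(-5 - 4, b(M(-5), -2)) = 202*(5 + (-5 - 4)) = 202*(5 - 9) = 202*(-4) = -808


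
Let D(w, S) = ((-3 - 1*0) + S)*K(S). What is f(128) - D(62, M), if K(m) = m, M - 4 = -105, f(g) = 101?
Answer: -10403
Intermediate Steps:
M = -101 (M = 4 - 105 = -101)
D(w, S) = S*(-3 + S) (D(w, S) = ((-3 - 1*0) + S)*S = ((-3 + 0) + S)*S = (-3 + S)*S = S*(-3 + S))
f(128) - D(62, M) = 101 - (-101)*(-3 - 101) = 101 - (-101)*(-104) = 101 - 1*10504 = 101 - 10504 = -10403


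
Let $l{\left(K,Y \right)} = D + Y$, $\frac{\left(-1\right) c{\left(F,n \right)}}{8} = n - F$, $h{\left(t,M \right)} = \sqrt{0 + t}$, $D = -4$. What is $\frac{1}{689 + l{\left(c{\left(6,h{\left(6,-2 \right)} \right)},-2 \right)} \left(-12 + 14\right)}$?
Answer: $\frac{1}{677} \approx 0.0014771$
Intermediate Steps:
$h{\left(t,M \right)} = \sqrt{t}$
$c{\left(F,n \right)} = - 8 n + 8 F$ ($c{\left(F,n \right)} = - 8 \left(n - F\right) = - 8 n + 8 F$)
$l{\left(K,Y \right)} = -4 + Y$
$\frac{1}{689 + l{\left(c{\left(6,h{\left(6,-2 \right)} \right)},-2 \right)} \left(-12 + 14\right)} = \frac{1}{689 + \left(-4 - 2\right) \left(-12 + 14\right)} = \frac{1}{689 - 12} = \frac{1}{677}$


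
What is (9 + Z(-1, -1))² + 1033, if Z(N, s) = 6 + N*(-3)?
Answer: 1357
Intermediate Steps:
Z(N, s) = 6 - 3*N
(9 + Z(-1, -1))² + 1033 = (9 + (6 - 3*(-1)))² + 1033 = (9 + (6 + 3))² + 1033 = (9 + 9)² + 1033 = 18² + 1033 = 324 + 1033 = 1357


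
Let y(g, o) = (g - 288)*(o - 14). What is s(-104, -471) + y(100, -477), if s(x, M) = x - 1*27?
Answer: 92177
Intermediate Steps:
s(x, M) = -27 + x (s(x, M) = x - 27 = -27 + x)
y(g, o) = (-288 + g)*(-14 + o)
s(-104, -471) + y(100, -477) = (-27 - 104) + (4032 - 288*(-477) - 14*100 + 100*(-477)) = -131 + (4032 + 137376 - 1400 - 47700) = -131 + 92308 = 92177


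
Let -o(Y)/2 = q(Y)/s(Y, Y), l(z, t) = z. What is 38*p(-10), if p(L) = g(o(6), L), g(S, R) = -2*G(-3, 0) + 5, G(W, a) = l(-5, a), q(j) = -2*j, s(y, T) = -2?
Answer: 570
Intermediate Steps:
G(W, a) = -5
o(Y) = -2*Y (o(Y) = -2*(-2*Y)/(-2) = -2*(-2*Y)*(-1)/2 = -2*Y)
g(S, R) = 15 (g(S, R) = -2*(-5) + 5 = 10 + 5 = 15)
p(L) = 15
38*p(-10) = 38*15 = 570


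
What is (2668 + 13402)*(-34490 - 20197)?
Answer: -878820090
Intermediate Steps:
(2668 + 13402)*(-34490 - 20197) = 16070*(-54687) = -878820090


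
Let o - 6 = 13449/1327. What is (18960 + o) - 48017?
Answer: -38537228/1327 ≈ -29041.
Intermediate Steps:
o = 21411/1327 (o = 6 + 13449/1327 = 21411/1327 ≈ 16.135)
(18960 + o) - 48017 = (18960 + 21411/1327) - 48017 = 25181331/1327 - 48017 = -38537228/1327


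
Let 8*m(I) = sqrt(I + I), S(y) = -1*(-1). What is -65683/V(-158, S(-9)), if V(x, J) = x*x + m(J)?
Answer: -52470733184/19942441471 + 262732*sqrt(2)/19942441471 ≈ -2.6311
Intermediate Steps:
S(y) = 1
m(I) = sqrt(2)*sqrt(I)/8 (m(I) = sqrt(I + I)/8 = sqrt(2*I)/8 = (sqrt(2)*sqrt(I))/8 = sqrt(2)*sqrt(I)/8)
V(x, J) = x**2 + sqrt(2)*sqrt(J)/8 (V(x, J) = x*x + sqrt(2)*sqrt(J)/8 = x**2 + sqrt(2)*sqrt(J)/8)
-65683/V(-158, S(-9)) = -65683/((-158)**2 + sqrt(2)*sqrt(1)/8) = -65683/(24964 + (1/8)*sqrt(2)*1) = -65683/(24964 + sqrt(2)/8)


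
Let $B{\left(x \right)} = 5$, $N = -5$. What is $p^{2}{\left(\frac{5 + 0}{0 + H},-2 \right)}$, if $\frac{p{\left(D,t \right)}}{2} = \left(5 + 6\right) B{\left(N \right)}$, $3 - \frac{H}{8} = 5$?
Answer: $12100$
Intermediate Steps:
$H = -16$ ($H = 24 - 40 = -16$)
$p{\left(D,t \right)} = 110$ ($p{\left(D,t \right)} = 2 \left(5 + 6\right) 5 = 2 \cdot 11 \cdot 5 = 2 \cdot 55 = 110$)
$p^{2}{\left(\frac{5 + 0}{0 + H},-2 \right)} = 110^{2} = 12100$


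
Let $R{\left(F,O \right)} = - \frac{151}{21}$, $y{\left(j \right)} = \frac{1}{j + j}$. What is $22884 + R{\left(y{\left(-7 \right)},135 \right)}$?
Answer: $\frac{480413}{21} \approx 22877.0$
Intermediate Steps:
$y{\left(j \right)} = \frac{1}{2 j}$
$R{\left(F,O \right)} = - \frac{151}{21}$ ($R{\left(F,O \right)} = \left(-151\right) \frac{1}{21} = - \frac{151}{21}$)
$22884 + R{\left(y{\left(-7 \right)},135 \right)} = 22884 - \frac{151}{21} = \frac{480413}{21}$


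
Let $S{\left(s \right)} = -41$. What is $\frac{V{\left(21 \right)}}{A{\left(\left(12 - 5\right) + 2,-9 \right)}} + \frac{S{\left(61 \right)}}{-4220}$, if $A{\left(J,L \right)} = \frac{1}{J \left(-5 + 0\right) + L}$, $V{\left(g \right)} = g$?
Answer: $- \frac{4785439}{4220} \approx -1134.0$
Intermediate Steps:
$A{\left(J,L \right)} = \frac{1}{L - 5 J}$ ($A{\left(J,L \right)} = \frac{1}{J \left(-5\right) + L} = \frac{1}{- 5 J + L} = \frac{1}{L - 5 J}$)
$\frac{V{\left(21 \right)}}{A{\left(\left(12 - 5\right) + 2,-9 \right)}} + \frac{S{\left(61 \right)}}{-4220} = \frac{21}{\left(-1\right) \frac{1}{\left(-1\right) \left(-9\right) + 5 \left(\left(12 - 5\right) + 2\right)}} - \frac{41}{-4220} = \frac{21}{\left(-1\right) \frac{1}{9 + 5 \left(7 + 2\right)}} - - \frac{41}{4220} = \frac{21}{\left(-1\right) \frac{1}{9 + 5 \cdot 9}} + \frac{41}{4220} = \frac{21}{\left(-1\right) \frac{1}{9 + 45}} + \frac{41}{4220} = \frac{21}{\left(-1\right) \frac{1}{54}} + \frac{41}{4220} = \frac{21}{- \frac{1}{54}} + \frac{41}{4220} = 21 \left(-54\right) + \frac{41}{4220} = -1134 + \frac{41}{4220} = - \frac{4785439}{4220}$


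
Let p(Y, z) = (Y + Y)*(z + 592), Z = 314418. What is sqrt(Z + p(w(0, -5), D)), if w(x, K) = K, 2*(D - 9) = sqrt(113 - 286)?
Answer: sqrt(308408 - 5*I*sqrt(173)) ≈ 555.34 - 0.059*I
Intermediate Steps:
D = 9 + I*sqrt(173)/2 (D = 9 + sqrt(113 - 286)/2 = 9 + sqrt(-173)/2 = 9 + (I*sqrt(173))/2 = 9 + I*sqrt(173)/2 ≈ 9.0 + 6.5765*I)
p(Y, z) = 2*Y*(592 + z) (p(Y, z) = (2*Y)*(592 + z) = 2*Y*(592 + z))
sqrt(Z + p(w(0, -5), D)) = sqrt(314418 + 2*(-5)*(592 + (9 + I*sqrt(173)/2))) = sqrt(314418 + 2*(-5)*(601 + I*sqrt(173)/2)) = sqrt(314418 + (-6010 - 5*I*sqrt(173))) = sqrt(308408 - 5*I*sqrt(173))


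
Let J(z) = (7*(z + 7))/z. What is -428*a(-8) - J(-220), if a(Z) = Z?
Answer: 751789/220 ≈ 3417.2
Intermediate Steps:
J(z) = (49 + 7*z)/z (J(z) = (7*(7 + z))/z = (49 + 7*z)/z)
-428*a(-8) - J(-220) = -428*(-8) - (7 + 49/(-220)) = 3424 - (7 + 49*(-1/220)) = 3424 - (7 - 49/220) = 3424 - 1*1491/220 = 3424 - 1491/220 = 751789/220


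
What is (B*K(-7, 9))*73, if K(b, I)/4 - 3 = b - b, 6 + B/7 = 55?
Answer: 300468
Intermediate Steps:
B = 343 (B = -42 + 7*55 = -42 + 385 = 343)
K(b, I) = 12 (K(b, I) = 12 + 4*(b - b) = 12 + 4*0 = 12 + 0 = 12)
(B*K(-7, 9))*73 = (343*12)*73 = 4116*73 = 300468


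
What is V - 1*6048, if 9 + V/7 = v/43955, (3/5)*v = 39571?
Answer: -160888406/26373 ≈ -6100.5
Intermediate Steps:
v = 197855/3 (v = (5/3)*39571 = 197855/3 ≈ 65952.)
V = -1384502/26373 (V = -63 + 7*((197855/3)/43955) = -63 + 7*((197855/3)*(1/43955)) = -63 + 7*(39571/26373) = -63 + 276997/26373 = -1384502/26373 ≈ -52.497)
V - 1*6048 = -1384502/26373 - 1*6048 = -1384502/26373 - 6048 = -160888406/26373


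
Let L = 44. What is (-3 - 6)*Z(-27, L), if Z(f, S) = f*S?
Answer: 10692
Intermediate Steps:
Z(f, S) = S*f
(-3 - 6)*Z(-27, L) = (-3 - 6)*(44*(-27)) = -9*(-1188) = 10692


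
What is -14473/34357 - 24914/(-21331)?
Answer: 547246735/732869167 ≈ 0.74672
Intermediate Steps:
-14473/34357 - 24914/(-21331) = -14473*1/34357 - 24914*(-1/21331) = -14473/34357 + 24914/21331 = 547246735/732869167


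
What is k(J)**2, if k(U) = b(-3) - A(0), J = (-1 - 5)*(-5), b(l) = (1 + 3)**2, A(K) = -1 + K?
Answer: 289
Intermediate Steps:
b(l) = 16 (b(l) = 4**2 = 16)
J = 30 (J = -6*(-5) = 30)
k(U) = 17 (k(U) = 16 - (-1 + 0) = 16 - 1*(-1) = 16 + 1 = 17)
k(J)**2 = 17**2 = 289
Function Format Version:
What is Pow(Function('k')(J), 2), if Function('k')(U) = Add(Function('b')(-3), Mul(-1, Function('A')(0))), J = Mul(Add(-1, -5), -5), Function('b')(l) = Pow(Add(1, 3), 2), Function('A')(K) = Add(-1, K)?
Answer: 289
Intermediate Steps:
Function('b')(l) = 16 (Function('b')(l) = Pow(4, 2) = 16)
J = 30 (J = Mul(-6, -5) = 30)
Function('k')(U) = 17 (Function('k')(U) = Add(16, Mul(-1, Add(-1, 0))) = Add(16, Mul(-1, -1)) = Add(16, 1) = 17)
Pow(Function('k')(J), 2) = Pow(17, 2) = 289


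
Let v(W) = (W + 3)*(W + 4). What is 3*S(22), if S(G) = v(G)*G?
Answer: 42900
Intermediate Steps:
v(W) = (3 + W)*(4 + W)
S(G) = G*(12 + G**2 + 7*G) (S(G) = (12 + G**2 + 7*G)*G = G*(12 + G**2 + 7*G))
3*S(22) = 3*(22*(12 + 22**2 + 7*22)) = 3*(22*(12 + 484 + 154)) = 3*(22*650) = 3*14300 = 42900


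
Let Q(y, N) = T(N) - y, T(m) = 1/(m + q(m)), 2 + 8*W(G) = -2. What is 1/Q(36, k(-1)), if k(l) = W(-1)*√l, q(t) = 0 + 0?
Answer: -9/325 - I/650 ≈ -0.027692 - 0.0015385*I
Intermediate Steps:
q(t) = 0
W(G) = -½ (W(G) = -¼ + (⅛)*(-2) = -¼ - ¼ = -½)
T(m) = 1/m (T(m) = 1/(m + 0) = 1/m)
k(l) = -√l/2
Q(y, N) = 1/N - y
1/Q(36, k(-1)) = 1/(1/(-I/2) - 1*36) = 1/(1/(-I/2) - 36) = 1/(2*I - 36) = 1/(-36 + 2*I) = (-36 - 2*I)/1300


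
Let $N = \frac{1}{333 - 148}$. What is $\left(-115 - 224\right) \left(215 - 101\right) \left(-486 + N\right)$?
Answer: $\frac{3474623214}{185} \approx 1.8782 \cdot 10^{7}$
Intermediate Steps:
$N = \frac{1}{185} \approx 0.0054054$
$\left(-115 - 224\right) \left(215 - 101\right) \left(-486 + N\right) = \left(-115 - 224\right) \left(215 - 101\right) \left(-486 + \frac{1}{185}\right) = \left(-339\right) 114 \left(- \frac{89909}{185}\right) = \left(-38646\right) \left(- \frac{89909}{185}\right) = \frac{3474623214}{185}$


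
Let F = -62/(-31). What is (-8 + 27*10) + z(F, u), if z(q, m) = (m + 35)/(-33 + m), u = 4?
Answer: 7559/29 ≈ 260.66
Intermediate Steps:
F = 2 (F = -62*(-1/31) = 2)
z(q, m) = (35 + m)/(-33 + m)
(-8 + 27*10) + z(F, u) = (-8 + 27*10) + (35 + 4)/(-33 + 4) = (-8 + 270) + 39/(-29) = 262 - 1/29*39 = 262 - 39/29 = 7559/29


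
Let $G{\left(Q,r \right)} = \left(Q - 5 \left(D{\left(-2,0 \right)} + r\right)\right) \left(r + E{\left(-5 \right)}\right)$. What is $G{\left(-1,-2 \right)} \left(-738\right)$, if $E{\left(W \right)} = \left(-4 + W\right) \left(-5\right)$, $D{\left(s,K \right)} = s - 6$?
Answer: $-1554966$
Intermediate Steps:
$D{\left(s,K \right)} = -6 + s$ ($D{\left(s,K \right)} = s - 6 = -6 + s$)
$E{\left(W \right)} = 20 - 5 W$
$G{\left(Q,r \right)} = \left(45 + r\right) \left(40 + Q - 5 r\right)$ ($G{\left(Q,r \right)} = \left(Q - 5 \left(\left(-6 - 2\right) + r\right)\right) \left(r + \left(20 - -25\right)\right) = \left(Q - 5 \left(-8 + r\right)\right) \left(r + \left(20 + 25\right)\right) = \left(Q - \left(-40 + 5 r\right)\right) \left(r + 45\right) = \left(40 + Q - 5 r\right) \left(45 + r\right) = \left(45 + r\right) \left(40 + Q - 5 r\right)$)
$G{\left(-1,-2 \right)} \left(-738\right) = \left(1800 - -370 - 5 \left(-2\right)^{2} + 45 \left(-1\right) - -2\right) \left(-738\right) = \left(1800 + 370 - 20 - 45 + 2\right) \left(-738\right) = 2107 \left(-738\right) = -1554966$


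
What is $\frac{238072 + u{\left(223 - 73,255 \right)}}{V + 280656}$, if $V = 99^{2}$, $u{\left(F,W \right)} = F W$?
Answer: $\frac{276322}{290457} \approx 0.95133$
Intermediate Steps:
$V = 9801$
$\frac{238072 + u{\left(223 - 73,255 \right)}}{V + 280656} = \frac{238072 + \left(223 - 73\right) 255}{9801 + 280656} = \frac{238072 + 150 \cdot 255}{290457} = \left(238072 + 38250\right) \frac{1}{290457} = 276322 \cdot \frac{1}{290457} = \frac{276322}{290457}$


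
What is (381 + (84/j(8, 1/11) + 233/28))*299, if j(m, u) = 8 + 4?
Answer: 3318003/28 ≈ 1.1850e+5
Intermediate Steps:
j(m, u) = 12
(381 + (84/j(8, 1/11) + 233/28))*299 = (381 + (84/12 + 233/28))*299 = (381 + (84*(1/12) + 233*(1/28)))*299 = (381 + (7 + 233/28))*299 = (381 + 429/28)*299 = (11097/28)*299 = 3318003/28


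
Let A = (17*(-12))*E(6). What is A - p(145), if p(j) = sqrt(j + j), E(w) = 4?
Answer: -816 - sqrt(290) ≈ -833.03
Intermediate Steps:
p(j) = sqrt(2)*sqrt(j) (p(j) = sqrt(2*j) = sqrt(2)*sqrt(j))
A = -816 (A = (17*(-12))*4 = -204*4 = -816)
A - p(145) = -816 - sqrt(2)*sqrt(145) = -816 - sqrt(290)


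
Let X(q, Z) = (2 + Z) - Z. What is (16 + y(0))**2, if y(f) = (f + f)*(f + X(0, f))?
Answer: 256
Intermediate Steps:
X(q, Z) = 2
y(f) = 2*f*(2 + f) (y(f) = (f + f)*(f + 2) = (2*f)*(2 + f) = 2*f*(2 + f))
(16 + y(0))**2 = (16 + 2*0*(2 + 0))**2 = (16 + 2*0*2)**2 = (16 + 0)**2 = 16**2 = 256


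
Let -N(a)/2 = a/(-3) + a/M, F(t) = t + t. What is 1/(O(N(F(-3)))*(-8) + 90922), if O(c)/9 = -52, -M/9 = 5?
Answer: 1/94666 ≈ 1.0563e-5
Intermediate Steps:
F(t) = 2*t
M = -45 (M = -9*5 = -45)
N(a) = 32*a/45 (N(a) = -2*(a/(-3) + a/(-45)) = -2*(a*(-⅓) + a*(-1/45)) = -2*(-a/3 - a/45) = -(-32)*a/45 = 32*a/45)
O(c) = -468 (O(c) = 9*(-52) = -468)
1/(O(N(F(-3)))*(-8) + 90922) = 1/(-468*(-8) + 90922) = 1/(3744 + 90922) = 1/94666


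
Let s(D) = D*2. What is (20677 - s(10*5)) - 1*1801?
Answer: 18776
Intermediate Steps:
s(D) = 2*D
(20677 - s(10*5)) - 1*1801 = (20677 - 2*10*5) - 1*1801 = (20677 - 2*50) - 1801 = (20677 - 1*100) - 1801 = (20677 - 100) - 1801 = 20577 - 1801 = 18776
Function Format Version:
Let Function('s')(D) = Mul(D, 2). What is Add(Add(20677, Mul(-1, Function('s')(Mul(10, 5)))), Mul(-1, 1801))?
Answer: 18776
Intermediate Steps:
Function('s')(D) = Mul(2, D)
Add(Add(20677, Mul(-1, Function('s')(Mul(10, 5)))), Mul(-1, 1801)) = Add(Add(20677, Mul(-1, Mul(2, Mul(10, 5)))), Mul(-1, 1801)) = Add(Add(20677, Mul(-1, Mul(2, 50))), -1801) = Add(Add(20677, Mul(-1, 100)), -1801) = Add(Add(20677, -100), -1801) = Add(20577, -1801) = 18776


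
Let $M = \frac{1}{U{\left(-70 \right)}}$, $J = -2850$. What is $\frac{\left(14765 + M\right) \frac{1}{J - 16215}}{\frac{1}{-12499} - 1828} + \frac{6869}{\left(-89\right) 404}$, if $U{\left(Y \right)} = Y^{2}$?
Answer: $- \frac{609540333538345269}{3197749930343515750} \approx -0.19062$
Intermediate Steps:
$M = \frac{1}{4900}$ ($M = \frac{1}{\left(-70\right)^{2}} = \frac{1}{4900} \approx 0.00020408$)
$\frac{\left(14765 + M\right) \frac{1}{J - 16215}}{\frac{1}{-12499} - 1828} + \frac{6869}{\left(-89\right) 404} = \frac{\left(14765 + \frac{1}{4900}\right) \frac{1}{-2850 - 16215}}{\frac{1}{-12499} - 1828} + \frac{6869}{\left(-89\right) 404} = \frac{\frac{72348501}{4900} \frac{1}{-19065}}{- \frac{1}{12499} - 1828} + \frac{6869}{-35956} = \frac{\frac{72348501}{4900} \left(- \frac{1}{19065}\right)}{- \frac{22848173}{12499}} + 6869 \left(- \frac{1}{35956}\right) = \left(- \frac{24116167}{31139500}\right) \left(- \frac{12499}{22848173}\right) - \frac{6869}{35956} = \frac{301427971333}{711480683133500} - \frac{6869}{35956} = - \frac{609540333538345269}{3197749930343515750}$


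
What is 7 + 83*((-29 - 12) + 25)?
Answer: -1321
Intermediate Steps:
7 + 83*((-29 - 12) + 25) = 7 + 83*(-41 + 25) = 7 + 83*(-16) = 7 - 1328 = -1321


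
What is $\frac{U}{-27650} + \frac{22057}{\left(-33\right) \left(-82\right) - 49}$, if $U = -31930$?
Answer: $\frac{69471406}{7346605} \approx 9.4563$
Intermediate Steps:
$\frac{U}{-27650} + \frac{22057}{\left(-33\right) \left(-82\right) - 49} = - \frac{31930}{-27650} + \frac{22057}{\left(-33\right) \left(-82\right) - 49} = \left(-31930\right) \left(- \frac{1}{27650}\right) + \frac{22057}{2706 - 49} = \frac{3193}{2765} + \frac{22057}{2657} = \frac{69471406}{7346605}$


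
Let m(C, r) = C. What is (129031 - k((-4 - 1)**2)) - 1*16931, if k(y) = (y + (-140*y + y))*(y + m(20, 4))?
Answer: 267350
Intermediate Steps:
k(y) = -138*y*(20 + y) (k(y) = (y + (-140*y + y))*(y + 20) = (y - 139*y)*(20 + y) = (-138*y)*(20 + y) = -138*y*(20 + y))
(129031 - k((-4 - 1)**2)) - 1*16931 = (129031 - (-138)*(-4 - 1)**2*(20 + (-4 - 1)**2)) - 1*16931 = (129031 - (-138)*(-5)**2*(20 + (-5)**2)) - 16931 = (129031 - (-138)*25*(20 + 25)) - 16931 = (129031 - (-138)*25*45) - 16931 = (129031 - 1*(-155250)) - 16931 = (129031 + 155250) - 16931 = 284281 - 16931 = 267350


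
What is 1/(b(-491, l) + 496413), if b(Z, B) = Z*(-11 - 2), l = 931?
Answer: 1/502796 ≈ 1.9889e-6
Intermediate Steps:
b(Z, B) = -13*Z (b(Z, B) = Z*(-13) = -13*Z)
1/(b(-491, l) + 496413) = 1/(-13*(-491) + 496413) = 1/(6383 + 496413) = 1/502796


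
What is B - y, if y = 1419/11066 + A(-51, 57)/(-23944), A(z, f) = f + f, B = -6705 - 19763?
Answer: -159388816211/6021916 ≈ -26468.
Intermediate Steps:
B = -26468
A(z, f) = 2*f
y = 743523/6021916 (y = 1419/11066 + (2*57)/(-23944) = 1419*(1/11066) + 114*(-1/23944) = 129/1006 - 57/11972 = 743523/6021916 ≈ 0.12347)
B - y = -26468 - 1*743523/6021916 = -26468 - 743523/6021916 = -159388816211/6021916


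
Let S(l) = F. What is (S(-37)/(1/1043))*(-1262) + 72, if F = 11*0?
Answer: 72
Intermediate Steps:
F = 0
S(l) = 0
(S(-37)/(1/1043))*(-1262) + 72 = (0/(1/1043))*(-1262) + 72 = (0*1043)*(-1262) + 72 = 0*(-1262) + 72 = 0 + 72 = 72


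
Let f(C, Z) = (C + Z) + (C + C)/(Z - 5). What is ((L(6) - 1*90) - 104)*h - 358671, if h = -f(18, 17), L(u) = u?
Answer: -351527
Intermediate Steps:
f(C, Z) = C + Z + 2*C/(-5 + Z) (f(C, Z) = (C + Z) + (2*C)/(-5 + Z) = (C + Z) + 2*C/(-5 + Z) = C + Z + 2*C/(-5 + Z))
h = -38 (h = -(17² - 5*17 - 3*18 + 18*17)/(-5 + 17) = -(289 - 85 - 54 + 306)/12 = -456/12 = -1*38 = -38)
((L(6) - 1*90) - 104)*h - 358671 = ((6 - 1*90) - 104)*(-38) - 358671 = ((6 - 90) - 104)*(-38) - 358671 = (-84 - 104)*(-38) - 358671 = -188*(-38) - 358671 = 7144 - 358671 = -351527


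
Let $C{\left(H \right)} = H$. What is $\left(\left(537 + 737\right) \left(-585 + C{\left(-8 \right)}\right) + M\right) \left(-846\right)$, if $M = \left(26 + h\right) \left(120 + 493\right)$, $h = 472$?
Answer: $380875968$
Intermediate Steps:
$M = 305274$ ($M = \left(26 + 472\right) \left(120 + 493\right) = 498 \cdot 613 = 305274$)
$\left(\left(537 + 737\right) \left(-585 + C{\left(-8 \right)}\right) + M\right) \left(-846\right) = \left(\left(537 + 737\right) \left(-585 - 8\right) + 305274\right) \left(-846\right) = \left(1274 \left(-593\right) + 305274\right) \left(-846\right) = \left(-755482 + 305274\right) \left(-846\right) = \left(-450208\right) \left(-846\right) = 380875968$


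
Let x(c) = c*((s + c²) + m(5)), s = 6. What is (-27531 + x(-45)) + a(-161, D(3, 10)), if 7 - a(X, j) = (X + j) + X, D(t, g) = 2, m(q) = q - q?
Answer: -118599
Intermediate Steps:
m(q) = 0
a(X, j) = 7 - j - 2*X (a(X, j) = 7 - ((X + j) + X) = 7 - (j + 2*X) = 7 + (-j - 2*X) = 7 - j - 2*X)
x(c) = c*(6 + c²) (x(c) = c*((6 + c²) + 0) = c*(6 + c²))
(-27531 + x(-45)) + a(-161, D(3, 10)) = (-27531 - 45*(6 + (-45)²)) + (7 - 1*2 - 2*(-161)) = (-27531 - 45*(6 + 2025)) + (7 - 2 + 322) = (-27531 - 45*2031) + 327 = (-27531 - 91395) + 327 = -118926 + 327 = -118599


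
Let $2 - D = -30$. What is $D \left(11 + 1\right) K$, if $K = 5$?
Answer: $1920$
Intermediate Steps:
$D = 32$ ($D = 2 - -30 = 2 + 30 = 32$)
$D \left(11 + 1\right) K = 32 \left(11 + 1\right) 5 = 32 \cdot 12 \cdot 5 = 384 \cdot 5 = 1920$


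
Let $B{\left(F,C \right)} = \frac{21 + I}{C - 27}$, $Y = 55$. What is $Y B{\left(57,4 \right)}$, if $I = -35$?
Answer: $\frac{770}{23} \approx 33.478$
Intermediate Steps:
$B{\left(F,C \right)} = - \frac{14}{-27 + C}$ ($B{\left(F,C \right)} = \frac{21 - 35}{C - 27} = - \frac{14}{-27 + C}$)
$Y B{\left(57,4 \right)} = 55 \left(- \frac{14}{-27 + 4}\right) = 55 \left(- \frac{14}{-23}\right) = 55 \left(\left(-14\right) \left(- \frac{1}{23}\right)\right) = 55 \cdot \frac{14}{23} = \frac{770}{23}$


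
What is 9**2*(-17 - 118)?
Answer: -10935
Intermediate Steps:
9**2*(-17 - 118) = 81*(-135) = -10935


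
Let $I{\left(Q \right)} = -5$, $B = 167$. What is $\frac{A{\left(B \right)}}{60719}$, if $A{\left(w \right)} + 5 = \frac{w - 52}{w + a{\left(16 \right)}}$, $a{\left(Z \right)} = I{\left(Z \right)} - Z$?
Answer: $- \frac{615}{8864974} \approx -6.9374 \cdot 10^{-5}$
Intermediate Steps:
$a{\left(Z \right)} = -5 - Z$
$A{\left(w \right)} = -5 + \frac{-52 + w}{-21 + w}$ ($A{\left(w \right)} = -5 + \frac{w - 52}{w - 21} = -5 + \frac{-52 + w}{w - 21} = -5 + \frac{-52 + w}{-21 + w}$)
$\frac{A{\left(B \right)}}{60719} = \frac{\frac{1}{-21 + 167} \left(53 - 668\right)}{60719} = \frac{53 - 668}{146} \cdot \frac{1}{60719} = \frac{1}{146} \left(-615\right) \frac{1}{60719} = \left(- \frac{615}{146}\right) \frac{1}{60719} = - \frac{615}{8864974}$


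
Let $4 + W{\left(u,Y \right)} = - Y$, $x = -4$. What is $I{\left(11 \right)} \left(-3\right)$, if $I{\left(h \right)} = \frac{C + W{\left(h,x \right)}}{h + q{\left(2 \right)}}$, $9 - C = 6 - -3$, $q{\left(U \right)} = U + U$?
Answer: $0$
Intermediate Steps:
$q{\left(U \right)} = 2 U$
$W{\left(u,Y \right)} = -4 - Y$
$C = 0$ ($C = 9 - \left(6 - -3\right) = 9 - \left(6 + 3\right) = 9 - 9 = 0$)
$I{\left(h \right)} = 0$ ($I{\left(h \right)} = \frac{0 - 0}{h + 2 \cdot 2} = \frac{0 + \left(-4 + 4\right)}{h + 4} = \frac{0 + 0}{4 + h} = \frac{0}{4 + h} = 0$)
$I{\left(11 \right)} \left(-3\right) = 0 \left(-3\right) = 0$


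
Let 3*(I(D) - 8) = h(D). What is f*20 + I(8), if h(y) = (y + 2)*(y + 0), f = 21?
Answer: 1364/3 ≈ 454.67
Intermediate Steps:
h(y) = y*(2 + y) (h(y) = (2 + y)*y = y*(2 + y))
I(D) = 8 + D*(2 + D)/3 (I(D) = 8 + (D*(2 + D))/3 = 8 + D*(2 + D)/3)
f*20 + I(8) = 21*20 + (8 + (1/3)*8*(2 + 8)) = 420 + (8 + (1/3)*8*10) = 420 + (8 + 80/3) = 420 + 104/3 = 1364/3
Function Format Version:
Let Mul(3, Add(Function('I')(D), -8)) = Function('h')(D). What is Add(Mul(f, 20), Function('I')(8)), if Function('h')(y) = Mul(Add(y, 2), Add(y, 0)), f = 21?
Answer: Rational(1364, 3) ≈ 454.67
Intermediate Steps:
Function('h')(y) = Mul(y, Add(2, y)) (Function('h')(y) = Mul(Add(2, y), y) = Mul(y, Add(2, y)))
Function('I')(D) = Add(8, Mul(Rational(1, 3), D, Add(2, D))) (Function('I')(D) = Add(8, Mul(Rational(1, 3), Mul(D, Add(2, D)))) = Add(8, Mul(Rational(1, 3), D, Add(2, D))))
Add(Mul(f, 20), Function('I')(8)) = Add(Mul(21, 20), Add(8, Mul(Rational(1, 3), 8, Add(2, 8)))) = Add(420, Add(8, Mul(Rational(1, 3), 8, 10))) = Add(420, Add(8, Rational(80, 3))) = Add(420, Rational(104, 3)) = Rational(1364, 3)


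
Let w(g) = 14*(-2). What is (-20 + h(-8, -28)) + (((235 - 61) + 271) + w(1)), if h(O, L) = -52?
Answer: 345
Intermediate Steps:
w(g) = -28
(-20 + h(-8, -28)) + (((235 - 61) + 271) + w(1)) = (-20 - 52) + (((235 - 61) + 271) - 28) = -72 + ((174 + 271) - 28) = -72 + (445 - 28) = -72 + 417 = 345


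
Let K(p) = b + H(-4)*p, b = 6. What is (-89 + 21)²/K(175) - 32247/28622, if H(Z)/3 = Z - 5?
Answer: -25865611/12278838 ≈ -2.1065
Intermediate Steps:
H(Z) = -15 + 3*Z (H(Z) = 3*(Z - 5) = 3*(-5 + Z) = -15 + 3*Z)
K(p) = 6 - 27*p (K(p) = 6 + (-15 + 3*(-4))*p = 6 + (-15 - 12)*p = 6 - 27*p)
(-89 + 21)²/K(175) - 32247/28622 = (-89 + 21)²/(6 - 27*175) - 32247/28622 = (-68)²/(6 - 4725) - 32247*1/28622 = 4624/(-4719) - 32247/28622 = 4624*(-1/4719) - 32247/28622 = -4624/4719 - 32247/28622 = -25865611/12278838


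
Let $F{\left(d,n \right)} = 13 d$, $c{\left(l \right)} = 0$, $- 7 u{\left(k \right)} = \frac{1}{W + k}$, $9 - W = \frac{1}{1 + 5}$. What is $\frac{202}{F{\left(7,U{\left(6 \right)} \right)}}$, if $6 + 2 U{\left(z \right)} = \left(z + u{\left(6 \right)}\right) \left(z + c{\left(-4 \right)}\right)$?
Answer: $\frac{202}{91} \approx 2.2198$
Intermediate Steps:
$W = \frac{53}{6}$ ($W = 9 - \frac{1}{1 + 5} = 9 - \frac{1}{6} = \frac{53}{6} \approx 8.8333$)
$u{\left(k \right)} = - \frac{1}{7 \left(\frac{53}{6} + k\right)}$
$U{\left(z \right)} = -3 + \frac{z \left(- \frac{6}{623} + z\right)}{2}$ ($U{\left(z \right)} = -3 + \frac{\left(z - \frac{6}{371 + 42 \cdot 6}\right) \left(z + 0\right)}{2} = -3 + \frac{\left(z - \frac{6}{371 + 252}\right) z}{2} = -3 + \frac{\left(z - \frac{6}{623}\right) z}{2} = -3 + \frac{\left(- \frac{6}{623} + z\right) z}{2} = -3 + \frac{z \left(- \frac{6}{623} + z\right)}{2}$)
$\frac{202}{F{\left(7,U{\left(6 \right)} \right)}} = \frac{202}{13 \cdot 7} = \frac{202}{91}$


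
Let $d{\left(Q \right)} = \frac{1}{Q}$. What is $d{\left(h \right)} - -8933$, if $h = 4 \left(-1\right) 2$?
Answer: $\frac{71463}{8} \approx 8932.9$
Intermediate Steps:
$h = -8$ ($h = \left(-4\right) 2 = -8$)
$d{\left(h \right)} - -8933 = \frac{1}{-8} - -8933 = - \frac{1}{8} + 8933 = \frac{71463}{8}$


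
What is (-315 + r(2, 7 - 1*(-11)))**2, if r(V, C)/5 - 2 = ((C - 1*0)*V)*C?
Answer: 8614225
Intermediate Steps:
r(V, C) = 10 + 5*V*C**2 (r(V, C) = 10 + 5*(((C - 1*0)*V)*C) = 10 + 5*(((C + 0)*V)*C) = 10 + 5*((C*V)*C) = 10 + 5*(V*C**2) = 10 + 5*V*C**2)
(-315 + r(2, 7 - 1*(-11)))**2 = (-315 + (10 + 5*2*(7 - 1*(-11))**2))**2 = (-315 + (10 + 5*2*(7 + 11)**2))**2 = (-315 + (10 + 5*2*18**2))**2 = (-315 + (10 + 5*2*324))**2 = (-315 + (10 + 3240))**2 = (-315 + 3250)**2 = 2935**2 = 8614225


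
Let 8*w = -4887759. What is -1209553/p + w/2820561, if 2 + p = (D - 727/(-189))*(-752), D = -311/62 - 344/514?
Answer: -6851144647332772417/7819183761884440 ≈ -876.20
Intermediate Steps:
w = -4887759/8 (w = (⅛)*(-4887759) = -4887759/8 ≈ -6.1097e+5)
D = -90591/15934 (D = -311*1/62 - 344*1/514 = -311/62 - 172/257 = -90591/15934 ≈ -5.6854)
p = 2079156530/1505763 (p = -2 + (-90591/15934 - 727/(-189))*(-752) = -2 + (-90591/15934 - 727*(-1/189))*(-752) = -2 + (-90591/15934 + 727/189)*(-752) = -2 - 5537681/3011526*(-752) = -2 + 2082168056/1505763 = 2079156530/1505763 ≈ 1380.8)
-1209553/p + w/2820561 = -1209553/2079156530/1505763 - 4887759/8/2820561 = -1209553*1505763/2079156530 - 4887759/8*1/2820561 = -1821300153939/2079156530 - 1629253/7521496 = -6851144647332772417/7819183761884440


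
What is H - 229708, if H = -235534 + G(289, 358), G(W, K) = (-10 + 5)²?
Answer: -465217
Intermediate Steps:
G(W, K) = 25 (G(W, K) = (-5)² = 25)
H = -235509 (H = -235534 + 25 = -235509)
H - 229708 = -235509 - 229708 = -465217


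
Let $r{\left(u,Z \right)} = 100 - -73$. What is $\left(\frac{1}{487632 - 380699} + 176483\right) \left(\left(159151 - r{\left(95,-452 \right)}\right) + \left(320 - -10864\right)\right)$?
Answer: $\frac{3211272869575680}{106933} \approx 3.0031 \cdot 10^{10}$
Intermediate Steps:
$r{\left(u,Z \right)} = 173$ ($r{\left(u,Z \right)} = 100 + 73 = 173$)
$\left(\frac{1}{487632 - 380699} + 176483\right) \left(\left(159151 - r{\left(95,-452 \right)}\right) + \left(320 - -10864\right)\right) = \left(\frac{1}{487632 - 380699} + 176483\right) \left(\left(159151 - 173\right) + \left(320 - -10864\right)\right) = \left(\frac{1}{106933} + 176483\right) \left(\left(159151 - 173\right) + \left(320 + 10864\right)\right) = \left(\frac{1}{106933} + 176483\right) \left(158978 + 11184\right) = \frac{18871856640}{106933} \cdot 170162 = \frac{3211272869575680}{106933}$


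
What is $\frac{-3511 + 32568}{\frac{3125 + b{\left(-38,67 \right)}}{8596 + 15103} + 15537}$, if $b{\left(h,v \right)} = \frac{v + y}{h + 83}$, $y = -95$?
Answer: $\frac{30987982935}{16569651932} \approx 1.8702$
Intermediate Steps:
$b{\left(h,v \right)} = \frac{-95 + v}{83 + h}$ ($b{\left(h,v \right)} = \frac{v - 95}{h + 83} = \frac{-95 + v}{83 + h}$)
$\frac{-3511 + 32568}{\frac{3125 + b{\left(-38,67 \right)}}{8596 + 15103} + 15537} = \frac{-3511 + 32568}{\frac{3125 + \frac{-95 + 67}{83 - 38}}{8596 + 15103} + 15537} = \frac{29057}{\frac{3125 + \frac{1}{45} \left(-28\right)}{23699} + 15537} = \frac{29057}{\left(3125 + \frac{1}{45} \left(-28\right)\right) \frac{1}{23699} + 15537} = \frac{29057}{\left(3125 - \frac{28}{45}\right) \frac{1}{23699} + 15537} = \frac{29057}{\frac{140597}{45} \cdot \frac{1}{23699} + 15537} = \frac{29057}{\frac{140597}{1066455} + 15537} = \frac{29057}{\frac{16569651932}{1066455}} = 29057 \cdot \frac{1066455}{16569651932} = \frac{30987982935}{16569651932}$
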